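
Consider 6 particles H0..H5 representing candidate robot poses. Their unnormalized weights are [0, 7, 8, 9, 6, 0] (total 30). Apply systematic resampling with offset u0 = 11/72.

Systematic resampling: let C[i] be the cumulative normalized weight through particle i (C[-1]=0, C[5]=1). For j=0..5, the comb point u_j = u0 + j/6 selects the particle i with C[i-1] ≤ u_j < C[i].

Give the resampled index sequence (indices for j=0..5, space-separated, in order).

C = [0, 7/30, 1/2, 4/5, 1, 1]
j=0: u_0=11/72 ∈ [0, 7/30) → index 1
j=1: u_1=23/72 ∈ [7/30, 1/2) → index 2
j=2: u_2=35/72 ∈ [7/30, 1/2) → index 2
j=3: u_3=47/72 ∈ [1/2, 4/5) → index 3
j=4: u_4=59/72 ∈ [4/5, 1) → index 4
j=5: u_5=71/72 ∈ [4/5, 1) → index 4

1 2 2 3 4 4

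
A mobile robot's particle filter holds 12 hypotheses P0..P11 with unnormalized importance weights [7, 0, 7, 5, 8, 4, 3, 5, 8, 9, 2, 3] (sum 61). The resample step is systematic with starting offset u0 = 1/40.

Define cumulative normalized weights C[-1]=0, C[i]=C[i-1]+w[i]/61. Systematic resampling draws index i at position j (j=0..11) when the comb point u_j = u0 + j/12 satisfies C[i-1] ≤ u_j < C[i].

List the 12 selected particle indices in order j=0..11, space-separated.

C = [7/61, 7/61, 14/61, 19/61, 27/61, 31/61, 34/61, 39/61, 47/61, 56/61, 58/61, 1]
j=0: u_0=1/40 ∈ [0, 7/61) → index 0
j=1: u_1=13/120 ∈ [0, 7/61) → index 0
j=2: u_2=23/120 ∈ [7/61, 14/61) → index 2
j=3: u_3=11/40 ∈ [14/61, 19/61) → index 3
j=4: u_4=43/120 ∈ [19/61, 27/61) → index 4
j=5: u_5=53/120 ∈ [19/61, 27/61) → index 4
j=6: u_6=21/40 ∈ [31/61, 34/61) → index 6
j=7: u_7=73/120 ∈ [34/61, 39/61) → index 7
j=8: u_8=83/120 ∈ [39/61, 47/61) → index 8
j=9: u_9=31/40 ∈ [47/61, 56/61) → index 9
j=10: u_10=103/120 ∈ [47/61, 56/61) → index 9
j=11: u_11=113/120 ∈ [56/61, 58/61) → index 10

0 0 2 3 4 4 6 7 8 9 9 10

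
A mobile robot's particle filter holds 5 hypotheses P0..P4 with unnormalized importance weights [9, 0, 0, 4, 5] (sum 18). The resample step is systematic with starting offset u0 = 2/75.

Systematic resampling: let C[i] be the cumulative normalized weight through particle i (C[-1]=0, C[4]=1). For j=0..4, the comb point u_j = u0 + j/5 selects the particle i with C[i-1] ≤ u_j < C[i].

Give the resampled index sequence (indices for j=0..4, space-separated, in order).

0 0 0 3 4

C = [1/2, 1/2, 1/2, 13/18, 1]
j=0: u_0=2/75 ∈ [0, 1/2) → index 0
j=1: u_1=17/75 ∈ [0, 1/2) → index 0
j=2: u_2=32/75 ∈ [0, 1/2) → index 0
j=3: u_3=47/75 ∈ [1/2, 13/18) → index 3
j=4: u_4=62/75 ∈ [13/18, 1) → index 4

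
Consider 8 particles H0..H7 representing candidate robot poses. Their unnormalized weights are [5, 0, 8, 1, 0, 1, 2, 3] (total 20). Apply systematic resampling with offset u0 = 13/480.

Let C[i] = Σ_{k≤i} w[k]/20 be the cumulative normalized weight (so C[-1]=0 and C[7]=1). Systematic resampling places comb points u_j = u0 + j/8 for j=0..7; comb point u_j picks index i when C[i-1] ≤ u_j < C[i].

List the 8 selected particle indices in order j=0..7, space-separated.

0 0 2 2 2 3 6 7

C = [1/4, 1/4, 13/20, 7/10, 7/10, 3/4, 17/20, 1]
j=0: u_0=13/480 ∈ [0, 1/4) → index 0
j=1: u_1=73/480 ∈ [0, 1/4) → index 0
j=2: u_2=133/480 ∈ [1/4, 13/20) → index 2
j=3: u_3=193/480 ∈ [1/4, 13/20) → index 2
j=4: u_4=253/480 ∈ [1/4, 13/20) → index 2
j=5: u_5=313/480 ∈ [13/20, 7/10) → index 3
j=6: u_6=373/480 ∈ [3/4, 17/20) → index 6
j=7: u_7=433/480 ∈ [17/20, 1) → index 7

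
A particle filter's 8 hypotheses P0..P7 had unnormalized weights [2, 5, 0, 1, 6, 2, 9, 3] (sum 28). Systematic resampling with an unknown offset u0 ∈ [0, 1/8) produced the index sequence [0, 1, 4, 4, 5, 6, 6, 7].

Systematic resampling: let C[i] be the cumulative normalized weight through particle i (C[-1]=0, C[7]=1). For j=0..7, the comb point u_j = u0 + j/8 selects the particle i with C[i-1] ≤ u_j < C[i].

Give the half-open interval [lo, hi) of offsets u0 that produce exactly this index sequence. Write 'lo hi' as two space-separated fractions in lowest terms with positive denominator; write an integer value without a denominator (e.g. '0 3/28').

1/28 1/14

C = [1/14, 1/4, 1/4, 2/7, 1/2, 4/7, 25/28, 1]
j=0 picked index 0: u0 ∈ [0, 1/14)
j=1 picked index 1: u0 ∈ [-3/56, 1/8)
j=2 picked index 4: u0 ∈ [1/28, 1/4)
j=3 picked index 4: u0 ∈ [-5/56, 1/8)
j=4 picked index 5: u0 ∈ [0, 1/14)
j=5 picked index 6: u0 ∈ [-3/56, 15/56)
j=6 picked index 6: u0 ∈ [-5/28, 1/7)
j=7 picked index 7: u0 ∈ [1/56, 1/8)
intersection: [1/28, 1/14)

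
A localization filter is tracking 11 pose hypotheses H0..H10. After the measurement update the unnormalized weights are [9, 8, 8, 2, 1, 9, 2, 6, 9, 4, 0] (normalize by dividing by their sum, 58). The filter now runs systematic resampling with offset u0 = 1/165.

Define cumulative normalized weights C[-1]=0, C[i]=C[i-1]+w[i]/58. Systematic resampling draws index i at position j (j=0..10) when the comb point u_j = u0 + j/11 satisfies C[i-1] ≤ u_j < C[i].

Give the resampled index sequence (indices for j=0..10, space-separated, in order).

C = [9/58, 17/58, 25/58, 27/58, 14/29, 37/58, 39/58, 45/58, 27/29, 1, 1]
j=0: u_0=1/165 ∈ [0, 9/58) → index 0
j=1: u_1=16/165 ∈ [0, 9/58) → index 0
j=2: u_2=31/165 ∈ [9/58, 17/58) → index 1
j=3: u_3=46/165 ∈ [9/58, 17/58) → index 1
j=4: u_4=61/165 ∈ [17/58, 25/58) → index 2
j=5: u_5=76/165 ∈ [25/58, 27/58) → index 3
j=6: u_6=91/165 ∈ [14/29, 37/58) → index 5
j=7: u_7=106/165 ∈ [37/58, 39/58) → index 6
j=8: u_8=11/15 ∈ [39/58, 45/58) → index 7
j=9: u_9=136/165 ∈ [45/58, 27/29) → index 8
j=10: u_10=151/165 ∈ [45/58, 27/29) → index 8

0 0 1 1 2 3 5 6 7 8 8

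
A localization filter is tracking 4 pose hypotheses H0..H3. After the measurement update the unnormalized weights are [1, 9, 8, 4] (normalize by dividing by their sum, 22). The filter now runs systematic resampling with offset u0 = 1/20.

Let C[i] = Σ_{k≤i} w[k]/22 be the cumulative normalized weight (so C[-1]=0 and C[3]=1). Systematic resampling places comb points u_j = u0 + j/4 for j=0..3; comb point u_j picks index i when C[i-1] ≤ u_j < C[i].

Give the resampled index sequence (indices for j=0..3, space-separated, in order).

C = [1/22, 5/11, 9/11, 1]
j=0: u_0=1/20 ∈ [1/22, 5/11) → index 1
j=1: u_1=3/10 ∈ [1/22, 5/11) → index 1
j=2: u_2=11/20 ∈ [5/11, 9/11) → index 2
j=3: u_3=4/5 ∈ [5/11, 9/11) → index 2

1 1 2 2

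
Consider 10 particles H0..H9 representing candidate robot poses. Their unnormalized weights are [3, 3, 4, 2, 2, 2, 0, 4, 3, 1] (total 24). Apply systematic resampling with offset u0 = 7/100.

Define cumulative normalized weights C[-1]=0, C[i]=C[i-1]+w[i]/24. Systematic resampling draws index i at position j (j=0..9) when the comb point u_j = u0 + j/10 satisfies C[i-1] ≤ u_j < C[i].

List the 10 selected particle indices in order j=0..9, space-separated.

0 1 2 2 3 4 7 7 8 9

C = [1/8, 1/4, 5/12, 1/2, 7/12, 2/3, 2/3, 5/6, 23/24, 1]
j=0: u_0=7/100 ∈ [0, 1/8) → index 0
j=1: u_1=17/100 ∈ [1/8, 1/4) → index 1
j=2: u_2=27/100 ∈ [1/4, 5/12) → index 2
j=3: u_3=37/100 ∈ [1/4, 5/12) → index 2
j=4: u_4=47/100 ∈ [5/12, 1/2) → index 3
j=5: u_5=57/100 ∈ [1/2, 7/12) → index 4
j=6: u_6=67/100 ∈ [2/3, 5/6) → index 7
j=7: u_7=77/100 ∈ [2/3, 5/6) → index 7
j=8: u_8=87/100 ∈ [5/6, 23/24) → index 8
j=9: u_9=97/100 ∈ [23/24, 1) → index 9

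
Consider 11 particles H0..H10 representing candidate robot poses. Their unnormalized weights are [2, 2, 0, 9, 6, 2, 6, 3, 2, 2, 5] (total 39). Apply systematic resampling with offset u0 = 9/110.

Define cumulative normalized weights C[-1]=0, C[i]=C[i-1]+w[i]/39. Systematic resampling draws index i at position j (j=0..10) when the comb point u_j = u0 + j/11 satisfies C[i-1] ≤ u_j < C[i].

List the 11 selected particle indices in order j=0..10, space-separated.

C = [2/39, 4/39, 4/39, 1/3, 19/39, 7/13, 9/13, 10/13, 32/39, 34/39, 1]
j=0: u_0=9/110 ∈ [2/39, 4/39) → index 1
j=1: u_1=19/110 ∈ [4/39, 1/3) → index 3
j=2: u_2=29/110 ∈ [4/39, 1/3) → index 3
j=3: u_3=39/110 ∈ [1/3, 19/39) → index 4
j=4: u_4=49/110 ∈ [1/3, 19/39) → index 4
j=5: u_5=59/110 ∈ [19/39, 7/13) → index 5
j=6: u_6=69/110 ∈ [7/13, 9/13) → index 6
j=7: u_7=79/110 ∈ [9/13, 10/13) → index 7
j=8: u_8=89/110 ∈ [10/13, 32/39) → index 8
j=9: u_9=9/10 ∈ [34/39, 1) → index 10
j=10: u_10=109/110 ∈ [34/39, 1) → index 10

1 3 3 4 4 5 6 7 8 10 10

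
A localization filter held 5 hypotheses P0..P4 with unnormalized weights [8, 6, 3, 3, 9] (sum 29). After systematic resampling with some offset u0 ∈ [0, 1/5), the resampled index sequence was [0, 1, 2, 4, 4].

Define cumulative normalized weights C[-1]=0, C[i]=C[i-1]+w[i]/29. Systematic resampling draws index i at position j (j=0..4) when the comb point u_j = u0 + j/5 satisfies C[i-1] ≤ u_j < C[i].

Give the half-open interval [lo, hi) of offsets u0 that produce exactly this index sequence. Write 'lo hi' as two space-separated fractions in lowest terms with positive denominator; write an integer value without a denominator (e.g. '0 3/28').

13/145 27/145

C = [8/29, 14/29, 17/29, 20/29, 1]
j=0 picked index 0: u0 ∈ [0, 8/29)
j=1 picked index 1: u0 ∈ [11/145, 41/145)
j=2 picked index 2: u0 ∈ [12/145, 27/145)
j=3 picked index 4: u0 ∈ [13/145, 2/5)
j=4 picked index 4: u0 ∈ [-16/145, 1/5)
intersection: [13/145, 27/145)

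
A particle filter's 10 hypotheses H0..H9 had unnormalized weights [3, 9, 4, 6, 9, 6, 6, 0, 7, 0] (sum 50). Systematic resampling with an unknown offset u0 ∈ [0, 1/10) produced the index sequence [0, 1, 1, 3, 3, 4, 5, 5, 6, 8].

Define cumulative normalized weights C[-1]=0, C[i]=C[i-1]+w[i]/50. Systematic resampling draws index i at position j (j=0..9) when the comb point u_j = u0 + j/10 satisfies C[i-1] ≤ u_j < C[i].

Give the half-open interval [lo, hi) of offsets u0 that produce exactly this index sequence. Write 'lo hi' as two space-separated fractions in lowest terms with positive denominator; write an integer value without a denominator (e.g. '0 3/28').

C = [3/50, 6/25, 8/25, 11/25, 31/50, 37/50, 43/50, 43/50, 1, 1]
j=0 picked index 0: u0 ∈ [0, 3/50)
j=1 picked index 1: u0 ∈ [-1/25, 7/50)
j=2 picked index 1: u0 ∈ [-7/50, 1/25)
j=3 picked index 3: u0 ∈ [1/50, 7/50)
j=4 picked index 3: u0 ∈ [-2/25, 1/25)
j=5 picked index 4: u0 ∈ [-3/50, 3/25)
j=6 picked index 5: u0 ∈ [1/50, 7/50)
j=7 picked index 5: u0 ∈ [-2/25, 1/25)
j=8 picked index 6: u0 ∈ [-3/50, 3/50)
j=9 picked index 8: u0 ∈ [-1/25, 1/10)
intersection: [1/50, 1/25)

1/50 1/25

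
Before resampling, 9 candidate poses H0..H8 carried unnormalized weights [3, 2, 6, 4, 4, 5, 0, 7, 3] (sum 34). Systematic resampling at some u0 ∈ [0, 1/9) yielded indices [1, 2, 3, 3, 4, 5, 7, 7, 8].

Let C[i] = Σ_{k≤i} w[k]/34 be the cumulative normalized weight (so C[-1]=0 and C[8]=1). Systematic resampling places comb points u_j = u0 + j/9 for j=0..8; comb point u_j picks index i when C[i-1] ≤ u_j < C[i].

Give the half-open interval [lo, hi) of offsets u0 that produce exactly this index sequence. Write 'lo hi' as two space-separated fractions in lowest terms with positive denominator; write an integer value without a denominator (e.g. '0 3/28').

31/306 11/102

C = [3/34, 5/34, 11/34, 15/34, 19/34, 12/17, 12/17, 31/34, 1]
j=0 picked index 1: u0 ∈ [3/34, 5/34)
j=1 picked index 2: u0 ∈ [11/306, 65/306)
j=2 picked index 3: u0 ∈ [31/306, 67/306)
j=3 picked index 3: u0 ∈ [-1/102, 11/102)
j=4 picked index 4: u0 ∈ [-1/306, 35/306)
j=5 picked index 5: u0 ∈ [1/306, 23/153)
j=6 picked index 7: u0 ∈ [2/51, 25/102)
j=7 picked index 7: u0 ∈ [-11/153, 41/306)
j=8 picked index 8: u0 ∈ [7/306, 1/9)
intersection: [31/306, 11/102)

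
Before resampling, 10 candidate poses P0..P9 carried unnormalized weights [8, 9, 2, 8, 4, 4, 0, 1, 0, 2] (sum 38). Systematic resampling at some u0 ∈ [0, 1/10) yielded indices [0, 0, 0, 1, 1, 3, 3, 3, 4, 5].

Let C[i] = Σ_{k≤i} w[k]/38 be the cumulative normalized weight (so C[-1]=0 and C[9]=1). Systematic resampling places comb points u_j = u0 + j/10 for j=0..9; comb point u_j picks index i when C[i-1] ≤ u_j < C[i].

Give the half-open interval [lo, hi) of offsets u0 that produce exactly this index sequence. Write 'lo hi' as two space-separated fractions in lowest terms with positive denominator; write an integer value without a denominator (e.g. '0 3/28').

0 1/95

C = [4/19, 17/38, 1/2, 27/38, 31/38, 35/38, 35/38, 18/19, 18/19, 1]
j=0 picked index 0: u0 ∈ [0, 4/19)
j=1 picked index 0: u0 ∈ [-1/10, 21/190)
j=2 picked index 0: u0 ∈ [-1/5, 1/95)
j=3 picked index 1: u0 ∈ [-17/190, 14/95)
j=4 picked index 1: u0 ∈ [-18/95, 9/190)
j=5 picked index 3: u0 ∈ [0, 4/19)
j=6 picked index 3: u0 ∈ [-1/10, 21/190)
j=7 picked index 3: u0 ∈ [-1/5, 1/95)
j=8 picked index 4: u0 ∈ [-17/190, 3/190)
j=9 picked index 5: u0 ∈ [-8/95, 2/95)
intersection: [0, 1/95)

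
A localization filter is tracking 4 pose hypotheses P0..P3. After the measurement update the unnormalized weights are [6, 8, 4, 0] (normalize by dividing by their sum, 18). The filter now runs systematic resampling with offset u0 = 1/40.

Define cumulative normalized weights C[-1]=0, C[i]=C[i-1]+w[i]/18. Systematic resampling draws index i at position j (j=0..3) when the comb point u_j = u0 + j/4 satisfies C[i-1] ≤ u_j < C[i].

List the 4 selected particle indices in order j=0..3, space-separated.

C = [1/3, 7/9, 1, 1]
j=0: u_0=1/40 ∈ [0, 1/3) → index 0
j=1: u_1=11/40 ∈ [0, 1/3) → index 0
j=2: u_2=21/40 ∈ [1/3, 7/9) → index 1
j=3: u_3=31/40 ∈ [1/3, 7/9) → index 1

0 0 1 1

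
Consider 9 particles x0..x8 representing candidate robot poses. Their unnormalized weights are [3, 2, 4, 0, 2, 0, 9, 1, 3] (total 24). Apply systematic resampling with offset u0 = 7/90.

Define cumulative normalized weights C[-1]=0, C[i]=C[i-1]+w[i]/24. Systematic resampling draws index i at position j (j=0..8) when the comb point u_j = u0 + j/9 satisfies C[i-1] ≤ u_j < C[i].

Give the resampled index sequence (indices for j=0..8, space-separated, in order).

0 1 2 4 6 6 6 7 8

C = [1/8, 5/24, 3/8, 3/8, 11/24, 11/24, 5/6, 7/8, 1]
j=0: u_0=7/90 ∈ [0, 1/8) → index 0
j=1: u_1=17/90 ∈ [1/8, 5/24) → index 1
j=2: u_2=3/10 ∈ [5/24, 3/8) → index 2
j=3: u_3=37/90 ∈ [3/8, 11/24) → index 4
j=4: u_4=47/90 ∈ [11/24, 5/6) → index 6
j=5: u_5=19/30 ∈ [11/24, 5/6) → index 6
j=6: u_6=67/90 ∈ [11/24, 5/6) → index 6
j=7: u_7=77/90 ∈ [5/6, 7/8) → index 7
j=8: u_8=29/30 ∈ [7/8, 1) → index 8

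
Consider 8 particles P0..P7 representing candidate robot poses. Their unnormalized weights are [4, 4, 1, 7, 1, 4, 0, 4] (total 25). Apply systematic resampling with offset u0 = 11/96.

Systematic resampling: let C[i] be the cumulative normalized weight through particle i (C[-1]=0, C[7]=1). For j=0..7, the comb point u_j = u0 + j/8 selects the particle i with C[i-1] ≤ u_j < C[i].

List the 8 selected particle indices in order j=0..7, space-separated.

C = [4/25, 8/25, 9/25, 16/25, 17/25, 21/25, 21/25, 1]
j=0: u_0=11/96 ∈ [0, 4/25) → index 0
j=1: u_1=23/96 ∈ [4/25, 8/25) → index 1
j=2: u_2=35/96 ∈ [9/25, 16/25) → index 3
j=3: u_3=47/96 ∈ [9/25, 16/25) → index 3
j=4: u_4=59/96 ∈ [9/25, 16/25) → index 3
j=5: u_5=71/96 ∈ [17/25, 21/25) → index 5
j=6: u_6=83/96 ∈ [21/25, 1) → index 7
j=7: u_7=95/96 ∈ [21/25, 1) → index 7

0 1 3 3 3 5 7 7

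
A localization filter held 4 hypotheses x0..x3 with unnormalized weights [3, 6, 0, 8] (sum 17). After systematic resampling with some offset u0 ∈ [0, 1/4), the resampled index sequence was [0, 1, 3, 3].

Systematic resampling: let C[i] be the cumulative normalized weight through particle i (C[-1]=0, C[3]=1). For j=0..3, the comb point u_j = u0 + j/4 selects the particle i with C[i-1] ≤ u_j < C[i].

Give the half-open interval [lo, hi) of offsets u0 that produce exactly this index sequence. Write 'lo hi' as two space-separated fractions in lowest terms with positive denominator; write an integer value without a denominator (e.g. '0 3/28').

C = [3/17, 9/17, 9/17, 1]
j=0 picked index 0: u0 ∈ [0, 3/17)
j=1 picked index 1: u0 ∈ [-5/68, 19/68)
j=2 picked index 3: u0 ∈ [1/34, 1/2)
j=3 picked index 3: u0 ∈ [-15/68, 1/4)
intersection: [1/34, 3/17)

1/34 3/17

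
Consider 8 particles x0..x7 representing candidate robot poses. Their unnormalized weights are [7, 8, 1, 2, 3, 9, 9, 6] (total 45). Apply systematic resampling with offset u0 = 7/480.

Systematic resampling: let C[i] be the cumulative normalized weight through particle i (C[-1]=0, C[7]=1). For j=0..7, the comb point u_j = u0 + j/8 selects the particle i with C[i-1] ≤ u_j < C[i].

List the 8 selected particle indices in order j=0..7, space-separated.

C = [7/45, 1/3, 16/45, 2/5, 7/15, 2/3, 13/15, 1]
j=0: u_0=7/480 ∈ [0, 7/45) → index 0
j=1: u_1=67/480 ∈ [0, 7/45) → index 0
j=2: u_2=127/480 ∈ [7/45, 1/3) → index 1
j=3: u_3=187/480 ∈ [16/45, 2/5) → index 3
j=4: u_4=247/480 ∈ [7/15, 2/3) → index 5
j=5: u_5=307/480 ∈ [7/15, 2/3) → index 5
j=6: u_6=367/480 ∈ [2/3, 13/15) → index 6
j=7: u_7=427/480 ∈ [13/15, 1) → index 7

0 0 1 3 5 5 6 7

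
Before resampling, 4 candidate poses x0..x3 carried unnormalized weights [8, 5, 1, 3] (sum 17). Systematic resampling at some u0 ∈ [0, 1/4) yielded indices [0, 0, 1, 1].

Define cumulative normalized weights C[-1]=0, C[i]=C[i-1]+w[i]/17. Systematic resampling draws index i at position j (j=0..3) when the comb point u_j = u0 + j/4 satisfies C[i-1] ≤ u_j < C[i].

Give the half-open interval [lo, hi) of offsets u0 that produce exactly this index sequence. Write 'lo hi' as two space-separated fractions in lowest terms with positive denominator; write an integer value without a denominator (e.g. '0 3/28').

0 1/68

C = [8/17, 13/17, 14/17, 1]
j=0 picked index 0: u0 ∈ [0, 8/17)
j=1 picked index 0: u0 ∈ [-1/4, 15/68)
j=2 picked index 1: u0 ∈ [-1/34, 9/34)
j=3 picked index 1: u0 ∈ [-19/68, 1/68)
intersection: [0, 1/68)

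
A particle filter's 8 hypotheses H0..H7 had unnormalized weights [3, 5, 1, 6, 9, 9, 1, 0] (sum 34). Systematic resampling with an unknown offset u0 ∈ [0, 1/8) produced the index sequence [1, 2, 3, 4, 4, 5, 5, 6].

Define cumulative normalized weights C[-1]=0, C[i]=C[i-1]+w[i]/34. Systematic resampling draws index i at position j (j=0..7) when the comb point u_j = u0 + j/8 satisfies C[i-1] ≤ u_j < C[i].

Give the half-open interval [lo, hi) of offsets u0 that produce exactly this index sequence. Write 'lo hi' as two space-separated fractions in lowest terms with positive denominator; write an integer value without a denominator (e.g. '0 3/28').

C = [3/34, 4/17, 9/34, 15/34, 12/17, 33/34, 1, 1]
j=0 picked index 1: u0 ∈ [3/34, 4/17)
j=1 picked index 2: u0 ∈ [15/136, 19/136)
j=2 picked index 3: u0 ∈ [1/68, 13/68)
j=3 picked index 4: u0 ∈ [9/136, 45/136)
j=4 picked index 4: u0 ∈ [-1/17, 7/34)
j=5 picked index 5: u0 ∈ [11/136, 47/136)
j=6 picked index 5: u0 ∈ [-3/68, 15/68)
j=7 picked index 6: u0 ∈ [13/136, 1/8)
intersection: [15/136, 1/8)

15/136 1/8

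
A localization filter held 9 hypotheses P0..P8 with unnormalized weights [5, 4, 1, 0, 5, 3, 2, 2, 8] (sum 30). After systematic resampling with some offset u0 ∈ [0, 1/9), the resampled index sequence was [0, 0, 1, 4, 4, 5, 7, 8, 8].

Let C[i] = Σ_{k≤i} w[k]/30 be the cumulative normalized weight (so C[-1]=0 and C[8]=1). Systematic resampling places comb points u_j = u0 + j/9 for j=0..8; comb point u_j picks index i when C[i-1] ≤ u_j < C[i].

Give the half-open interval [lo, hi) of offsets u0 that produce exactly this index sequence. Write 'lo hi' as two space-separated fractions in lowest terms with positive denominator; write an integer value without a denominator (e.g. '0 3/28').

C = [1/6, 3/10, 1/3, 1/3, 1/2, 3/5, 2/3, 11/15, 1]
j=0 picked index 0: u0 ∈ [0, 1/6)
j=1 picked index 0: u0 ∈ [-1/9, 1/18)
j=2 picked index 1: u0 ∈ [-1/18, 7/90)
j=3 picked index 4: u0 ∈ [0, 1/6)
j=4 picked index 4: u0 ∈ [-1/9, 1/18)
j=5 picked index 5: u0 ∈ [-1/18, 2/45)
j=6 picked index 7: u0 ∈ [0, 1/15)
j=7 picked index 8: u0 ∈ [-2/45, 2/9)
j=8 picked index 8: u0 ∈ [-7/45, 1/9)
intersection: [0, 2/45)

0 2/45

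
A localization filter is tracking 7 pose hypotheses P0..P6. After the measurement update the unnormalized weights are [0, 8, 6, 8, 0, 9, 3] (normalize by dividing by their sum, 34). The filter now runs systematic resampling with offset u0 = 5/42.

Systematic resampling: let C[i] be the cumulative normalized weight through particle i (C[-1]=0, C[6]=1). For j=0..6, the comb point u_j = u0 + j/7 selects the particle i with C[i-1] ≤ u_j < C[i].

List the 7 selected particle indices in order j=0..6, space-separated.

1 2 2 3 5 5 6

C = [0, 4/17, 7/17, 11/17, 11/17, 31/34, 1]
j=0: u_0=5/42 ∈ [0, 4/17) → index 1
j=1: u_1=11/42 ∈ [4/17, 7/17) → index 2
j=2: u_2=17/42 ∈ [4/17, 7/17) → index 2
j=3: u_3=23/42 ∈ [7/17, 11/17) → index 3
j=4: u_4=29/42 ∈ [11/17, 31/34) → index 5
j=5: u_5=5/6 ∈ [11/17, 31/34) → index 5
j=6: u_6=41/42 ∈ [31/34, 1) → index 6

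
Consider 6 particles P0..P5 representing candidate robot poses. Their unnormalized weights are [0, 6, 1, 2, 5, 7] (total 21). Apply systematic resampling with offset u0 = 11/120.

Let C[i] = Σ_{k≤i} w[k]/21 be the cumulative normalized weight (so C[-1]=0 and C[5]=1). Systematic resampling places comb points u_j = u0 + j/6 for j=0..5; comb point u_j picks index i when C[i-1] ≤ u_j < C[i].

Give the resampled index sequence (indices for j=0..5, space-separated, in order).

1 1 3 4 5 5

C = [0, 2/7, 1/3, 3/7, 2/3, 1]
j=0: u_0=11/120 ∈ [0, 2/7) → index 1
j=1: u_1=31/120 ∈ [0, 2/7) → index 1
j=2: u_2=17/40 ∈ [1/3, 3/7) → index 3
j=3: u_3=71/120 ∈ [3/7, 2/3) → index 4
j=4: u_4=91/120 ∈ [2/3, 1) → index 5
j=5: u_5=37/40 ∈ [2/3, 1) → index 5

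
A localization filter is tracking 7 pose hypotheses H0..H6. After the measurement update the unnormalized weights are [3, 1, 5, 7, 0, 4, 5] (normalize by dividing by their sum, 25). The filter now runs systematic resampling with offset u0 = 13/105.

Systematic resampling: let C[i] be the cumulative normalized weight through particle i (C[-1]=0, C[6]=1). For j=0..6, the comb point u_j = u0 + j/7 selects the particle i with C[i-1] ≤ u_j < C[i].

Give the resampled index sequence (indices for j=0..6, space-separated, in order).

C = [3/25, 4/25, 9/25, 16/25, 16/25, 4/5, 1]
j=0: u_0=13/105 ∈ [3/25, 4/25) → index 1
j=1: u_1=4/15 ∈ [4/25, 9/25) → index 2
j=2: u_2=43/105 ∈ [9/25, 16/25) → index 3
j=3: u_3=58/105 ∈ [9/25, 16/25) → index 3
j=4: u_4=73/105 ∈ [16/25, 4/5) → index 5
j=5: u_5=88/105 ∈ [4/5, 1) → index 6
j=6: u_6=103/105 ∈ [4/5, 1) → index 6

1 2 3 3 5 6 6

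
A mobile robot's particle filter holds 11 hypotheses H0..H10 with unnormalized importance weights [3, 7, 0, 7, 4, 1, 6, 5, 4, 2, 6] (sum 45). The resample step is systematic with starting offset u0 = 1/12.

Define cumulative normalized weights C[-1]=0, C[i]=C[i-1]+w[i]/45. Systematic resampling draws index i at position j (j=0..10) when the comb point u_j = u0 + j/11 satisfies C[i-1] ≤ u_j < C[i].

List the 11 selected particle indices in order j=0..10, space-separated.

C = [1/15, 2/9, 2/9, 17/45, 7/15, 22/45, 28/45, 11/15, 37/45, 13/15, 1]
j=0: u_0=1/12 ∈ [1/15, 2/9) → index 1
j=1: u_1=23/132 ∈ [1/15, 2/9) → index 1
j=2: u_2=35/132 ∈ [2/9, 17/45) → index 3
j=3: u_3=47/132 ∈ [2/9, 17/45) → index 3
j=4: u_4=59/132 ∈ [17/45, 7/15) → index 4
j=5: u_5=71/132 ∈ [22/45, 28/45) → index 6
j=6: u_6=83/132 ∈ [28/45, 11/15) → index 7
j=7: u_7=95/132 ∈ [28/45, 11/15) → index 7
j=8: u_8=107/132 ∈ [11/15, 37/45) → index 8
j=9: u_9=119/132 ∈ [13/15, 1) → index 10
j=10: u_10=131/132 ∈ [13/15, 1) → index 10

1 1 3 3 4 6 7 7 8 10 10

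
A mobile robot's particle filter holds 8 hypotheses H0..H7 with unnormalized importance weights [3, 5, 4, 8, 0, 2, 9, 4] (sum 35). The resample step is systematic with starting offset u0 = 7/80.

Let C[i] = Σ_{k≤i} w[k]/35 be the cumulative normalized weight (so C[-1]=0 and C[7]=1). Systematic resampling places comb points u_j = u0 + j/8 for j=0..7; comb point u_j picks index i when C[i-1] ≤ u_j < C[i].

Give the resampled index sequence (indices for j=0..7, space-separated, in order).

C = [3/35, 8/35, 12/35, 4/7, 4/7, 22/35, 31/35, 1]
j=0: u_0=7/80 ∈ [3/35, 8/35) → index 1
j=1: u_1=17/80 ∈ [3/35, 8/35) → index 1
j=2: u_2=27/80 ∈ [8/35, 12/35) → index 2
j=3: u_3=37/80 ∈ [12/35, 4/7) → index 3
j=4: u_4=47/80 ∈ [4/7, 22/35) → index 5
j=5: u_5=57/80 ∈ [22/35, 31/35) → index 6
j=6: u_6=67/80 ∈ [22/35, 31/35) → index 6
j=7: u_7=77/80 ∈ [31/35, 1) → index 7

1 1 2 3 5 6 6 7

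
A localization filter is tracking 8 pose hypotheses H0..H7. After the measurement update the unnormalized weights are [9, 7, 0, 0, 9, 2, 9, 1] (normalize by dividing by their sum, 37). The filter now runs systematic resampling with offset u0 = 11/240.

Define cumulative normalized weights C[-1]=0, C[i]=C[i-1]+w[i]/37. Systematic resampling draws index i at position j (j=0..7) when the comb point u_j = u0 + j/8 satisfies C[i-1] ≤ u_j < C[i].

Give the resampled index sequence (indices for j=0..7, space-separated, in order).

0 0 1 1 4 4 6 6

C = [9/37, 16/37, 16/37, 16/37, 25/37, 27/37, 36/37, 1]
j=0: u_0=11/240 ∈ [0, 9/37) → index 0
j=1: u_1=41/240 ∈ [0, 9/37) → index 0
j=2: u_2=71/240 ∈ [9/37, 16/37) → index 1
j=3: u_3=101/240 ∈ [9/37, 16/37) → index 1
j=4: u_4=131/240 ∈ [16/37, 25/37) → index 4
j=5: u_5=161/240 ∈ [16/37, 25/37) → index 4
j=6: u_6=191/240 ∈ [27/37, 36/37) → index 6
j=7: u_7=221/240 ∈ [27/37, 36/37) → index 6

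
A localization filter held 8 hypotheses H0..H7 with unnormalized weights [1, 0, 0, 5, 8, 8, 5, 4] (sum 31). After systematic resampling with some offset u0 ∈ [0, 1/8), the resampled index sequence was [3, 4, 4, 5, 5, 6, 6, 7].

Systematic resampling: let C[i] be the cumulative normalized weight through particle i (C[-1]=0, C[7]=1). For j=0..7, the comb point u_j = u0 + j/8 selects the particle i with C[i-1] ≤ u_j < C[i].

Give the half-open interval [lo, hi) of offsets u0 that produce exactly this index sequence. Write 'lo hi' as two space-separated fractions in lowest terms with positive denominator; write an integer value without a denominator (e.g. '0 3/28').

21/248 15/124

C = [1/31, 1/31, 1/31, 6/31, 14/31, 22/31, 27/31, 1]
j=0 picked index 3: u0 ∈ [1/31, 6/31)
j=1 picked index 4: u0 ∈ [17/248, 81/248)
j=2 picked index 4: u0 ∈ [-7/124, 25/124)
j=3 picked index 5: u0 ∈ [19/248, 83/248)
j=4 picked index 5: u0 ∈ [-3/62, 13/62)
j=5 picked index 6: u0 ∈ [21/248, 61/248)
j=6 picked index 6: u0 ∈ [-5/124, 15/124)
j=7 picked index 7: u0 ∈ [-1/248, 1/8)
intersection: [21/248, 15/124)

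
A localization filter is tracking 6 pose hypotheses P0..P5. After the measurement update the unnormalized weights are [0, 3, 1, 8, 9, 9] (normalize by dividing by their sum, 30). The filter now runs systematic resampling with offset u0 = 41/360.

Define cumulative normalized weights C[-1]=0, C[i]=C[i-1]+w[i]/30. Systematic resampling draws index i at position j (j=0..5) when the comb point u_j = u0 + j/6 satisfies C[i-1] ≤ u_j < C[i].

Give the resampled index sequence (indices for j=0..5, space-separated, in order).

2 3 4 4 5 5

C = [0, 1/10, 2/15, 2/5, 7/10, 1]
j=0: u_0=41/360 ∈ [1/10, 2/15) → index 2
j=1: u_1=101/360 ∈ [2/15, 2/5) → index 3
j=2: u_2=161/360 ∈ [2/5, 7/10) → index 4
j=3: u_3=221/360 ∈ [2/5, 7/10) → index 4
j=4: u_4=281/360 ∈ [7/10, 1) → index 5
j=5: u_5=341/360 ∈ [7/10, 1) → index 5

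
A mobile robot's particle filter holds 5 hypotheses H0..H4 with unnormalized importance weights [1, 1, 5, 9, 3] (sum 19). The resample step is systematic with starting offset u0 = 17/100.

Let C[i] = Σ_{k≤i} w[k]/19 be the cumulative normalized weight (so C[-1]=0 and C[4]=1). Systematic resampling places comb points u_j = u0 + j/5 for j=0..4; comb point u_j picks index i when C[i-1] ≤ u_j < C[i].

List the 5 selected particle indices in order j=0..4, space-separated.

C = [1/19, 2/19, 7/19, 16/19, 1]
j=0: u_0=17/100 ∈ [2/19, 7/19) → index 2
j=1: u_1=37/100 ∈ [7/19, 16/19) → index 3
j=2: u_2=57/100 ∈ [7/19, 16/19) → index 3
j=3: u_3=77/100 ∈ [7/19, 16/19) → index 3
j=4: u_4=97/100 ∈ [16/19, 1) → index 4

2 3 3 3 4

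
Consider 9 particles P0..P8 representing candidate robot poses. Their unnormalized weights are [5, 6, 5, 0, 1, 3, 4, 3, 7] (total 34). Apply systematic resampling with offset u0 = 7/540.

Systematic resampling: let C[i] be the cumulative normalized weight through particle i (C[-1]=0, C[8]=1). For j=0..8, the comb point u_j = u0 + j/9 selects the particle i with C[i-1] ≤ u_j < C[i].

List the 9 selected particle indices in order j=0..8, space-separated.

C = [5/34, 11/34, 8/17, 8/17, 1/2, 10/17, 12/17, 27/34, 1]
j=0: u_0=7/540 ∈ [0, 5/34) → index 0
j=1: u_1=67/540 ∈ [0, 5/34) → index 0
j=2: u_2=127/540 ∈ [5/34, 11/34) → index 1
j=3: u_3=187/540 ∈ [11/34, 8/17) → index 2
j=4: u_4=247/540 ∈ [11/34, 8/17) → index 2
j=5: u_5=307/540 ∈ [1/2, 10/17) → index 5
j=6: u_6=367/540 ∈ [10/17, 12/17) → index 6
j=7: u_7=427/540 ∈ [12/17, 27/34) → index 7
j=8: u_8=487/540 ∈ [27/34, 1) → index 8

0 0 1 2 2 5 6 7 8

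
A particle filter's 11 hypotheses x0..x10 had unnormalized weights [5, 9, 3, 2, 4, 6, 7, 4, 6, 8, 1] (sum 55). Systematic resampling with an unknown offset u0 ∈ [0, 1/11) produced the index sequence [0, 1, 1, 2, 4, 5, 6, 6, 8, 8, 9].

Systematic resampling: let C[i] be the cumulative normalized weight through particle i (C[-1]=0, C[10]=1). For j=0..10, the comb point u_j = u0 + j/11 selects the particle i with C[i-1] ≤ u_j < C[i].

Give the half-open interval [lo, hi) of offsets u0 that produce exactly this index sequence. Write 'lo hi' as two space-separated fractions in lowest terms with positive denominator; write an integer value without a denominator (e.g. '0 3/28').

C = [1/11, 14/55, 17/55, 19/55, 23/55, 29/55, 36/55, 8/11, 46/55, 54/55, 1]
j=0 picked index 0: u0 ∈ [0, 1/11)
j=1 picked index 1: u0 ∈ [0, 9/55)
j=2 picked index 1: u0 ∈ [-1/11, 4/55)
j=3 picked index 2: u0 ∈ [-1/55, 2/55)
j=4 picked index 4: u0 ∈ [-1/55, 3/55)
j=5 picked index 5: u0 ∈ [-2/55, 4/55)
j=6 picked index 6: u0 ∈ [-1/55, 6/55)
j=7 picked index 6: u0 ∈ [-6/55, 1/55)
j=8 picked index 8: u0 ∈ [0, 6/55)
j=9 picked index 8: u0 ∈ [-1/11, 1/55)
j=10 picked index 9: u0 ∈ [-4/55, 4/55)
intersection: [0, 1/55)

0 1/55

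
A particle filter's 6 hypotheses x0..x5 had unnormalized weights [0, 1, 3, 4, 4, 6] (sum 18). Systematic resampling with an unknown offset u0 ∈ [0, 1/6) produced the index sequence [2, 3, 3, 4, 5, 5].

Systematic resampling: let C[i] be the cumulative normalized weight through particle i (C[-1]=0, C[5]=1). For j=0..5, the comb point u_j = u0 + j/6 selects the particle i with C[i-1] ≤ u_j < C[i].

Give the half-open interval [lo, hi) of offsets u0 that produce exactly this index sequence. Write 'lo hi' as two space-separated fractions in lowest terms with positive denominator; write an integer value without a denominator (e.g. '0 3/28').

C = [0, 1/18, 2/9, 4/9, 2/3, 1]
j=0 picked index 2: u0 ∈ [1/18, 2/9)
j=1 picked index 3: u0 ∈ [1/18, 5/18)
j=2 picked index 3: u0 ∈ [-1/9, 1/9)
j=3 picked index 4: u0 ∈ [-1/18, 1/6)
j=4 picked index 5: u0 ∈ [0, 1/3)
j=5 picked index 5: u0 ∈ [-1/6, 1/6)
intersection: [1/18, 1/9)

1/18 1/9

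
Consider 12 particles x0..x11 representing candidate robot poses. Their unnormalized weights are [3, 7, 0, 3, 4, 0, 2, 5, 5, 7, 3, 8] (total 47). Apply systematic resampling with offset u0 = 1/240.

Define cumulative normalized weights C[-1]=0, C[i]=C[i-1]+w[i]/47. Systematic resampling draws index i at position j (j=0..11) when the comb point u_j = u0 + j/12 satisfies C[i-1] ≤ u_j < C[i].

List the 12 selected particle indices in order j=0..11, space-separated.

0 1 1 3 4 7 7 8 9 9 11 11

C = [3/47, 10/47, 10/47, 13/47, 17/47, 17/47, 19/47, 24/47, 29/47, 36/47, 39/47, 1]
j=0: u_0=1/240 ∈ [0, 3/47) → index 0
j=1: u_1=7/80 ∈ [3/47, 10/47) → index 1
j=2: u_2=41/240 ∈ [3/47, 10/47) → index 1
j=3: u_3=61/240 ∈ [10/47, 13/47) → index 3
j=4: u_4=27/80 ∈ [13/47, 17/47) → index 4
j=5: u_5=101/240 ∈ [19/47, 24/47) → index 7
j=6: u_6=121/240 ∈ [19/47, 24/47) → index 7
j=7: u_7=47/80 ∈ [24/47, 29/47) → index 8
j=8: u_8=161/240 ∈ [29/47, 36/47) → index 9
j=9: u_9=181/240 ∈ [29/47, 36/47) → index 9
j=10: u_10=67/80 ∈ [39/47, 1) → index 11
j=11: u_11=221/240 ∈ [39/47, 1) → index 11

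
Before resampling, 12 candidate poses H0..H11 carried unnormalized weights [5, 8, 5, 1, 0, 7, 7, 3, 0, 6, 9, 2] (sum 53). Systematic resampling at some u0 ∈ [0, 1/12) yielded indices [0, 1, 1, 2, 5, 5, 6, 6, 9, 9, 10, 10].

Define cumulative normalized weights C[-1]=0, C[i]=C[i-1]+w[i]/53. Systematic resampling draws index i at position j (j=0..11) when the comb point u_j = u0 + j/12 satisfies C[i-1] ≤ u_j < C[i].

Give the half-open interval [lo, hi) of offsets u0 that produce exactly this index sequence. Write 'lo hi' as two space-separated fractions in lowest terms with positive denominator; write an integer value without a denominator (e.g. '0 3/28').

C = [5/53, 13/53, 18/53, 19/53, 19/53, 26/53, 33/53, 36/53, 36/53, 42/53, 51/53, 1]
j=0 picked index 0: u0 ∈ [0, 5/53)
j=1 picked index 1: u0 ∈ [7/636, 103/636)
j=2 picked index 1: u0 ∈ [-23/318, 25/318)
j=3 picked index 2: u0 ∈ [-1/212, 19/212)
j=4 picked index 5: u0 ∈ [4/159, 25/159)
j=5 picked index 5: u0 ∈ [-37/636, 47/636)
j=6 picked index 6: u0 ∈ [-1/106, 13/106)
j=7 picked index 6: u0 ∈ [-59/636, 25/636)
j=8 picked index 9: u0 ∈ [2/159, 20/159)
j=9 picked index 9: u0 ∈ [-15/212, 9/212)
j=10 picked index 10: u0 ∈ [-13/318, 41/318)
j=11 picked index 10: u0 ∈ [-79/636, 29/636)
intersection: [4/159, 25/636)

4/159 25/636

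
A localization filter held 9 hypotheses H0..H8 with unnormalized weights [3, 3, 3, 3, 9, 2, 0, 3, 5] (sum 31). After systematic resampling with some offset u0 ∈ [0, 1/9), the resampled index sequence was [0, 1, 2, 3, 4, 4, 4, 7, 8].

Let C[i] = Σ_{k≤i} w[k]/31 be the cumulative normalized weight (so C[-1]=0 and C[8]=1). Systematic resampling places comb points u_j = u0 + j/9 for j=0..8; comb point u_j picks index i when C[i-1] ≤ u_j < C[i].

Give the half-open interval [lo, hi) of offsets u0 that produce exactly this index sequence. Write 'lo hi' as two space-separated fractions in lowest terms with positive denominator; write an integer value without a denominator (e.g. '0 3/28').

0 1/93

C = [3/31, 6/31, 9/31, 12/31, 21/31, 23/31, 23/31, 26/31, 1]
j=0 picked index 0: u0 ∈ [0, 3/31)
j=1 picked index 1: u0 ∈ [-4/279, 23/279)
j=2 picked index 2: u0 ∈ [-8/279, 19/279)
j=3 picked index 3: u0 ∈ [-4/93, 5/93)
j=4 picked index 4: u0 ∈ [-16/279, 65/279)
j=5 picked index 4: u0 ∈ [-47/279, 34/279)
j=6 picked index 4: u0 ∈ [-26/93, 1/93)
j=7 picked index 7: u0 ∈ [-10/279, 17/279)
j=8 picked index 8: u0 ∈ [-14/279, 1/9)
intersection: [0, 1/93)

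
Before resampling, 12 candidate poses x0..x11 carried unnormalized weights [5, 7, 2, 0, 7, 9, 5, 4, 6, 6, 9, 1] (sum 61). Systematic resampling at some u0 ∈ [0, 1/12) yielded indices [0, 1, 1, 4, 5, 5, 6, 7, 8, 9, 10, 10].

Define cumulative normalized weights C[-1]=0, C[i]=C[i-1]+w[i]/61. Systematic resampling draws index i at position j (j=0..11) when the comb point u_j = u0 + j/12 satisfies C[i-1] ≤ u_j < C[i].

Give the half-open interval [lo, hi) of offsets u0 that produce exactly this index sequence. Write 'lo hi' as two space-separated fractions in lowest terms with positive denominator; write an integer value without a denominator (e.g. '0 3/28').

C = [5/61, 12/61, 14/61, 14/61, 21/61, 30/61, 35/61, 39/61, 45/61, 51/61, 60/61, 1]
j=0 picked index 0: u0 ∈ [0, 5/61)
j=1 picked index 1: u0 ∈ [-1/732, 83/732)
j=2 picked index 1: u0 ∈ [-31/366, 11/366)
j=3 picked index 4: u0 ∈ [-5/244, 23/244)
j=4 picked index 5: u0 ∈ [2/183, 29/183)
j=5 picked index 5: u0 ∈ [-53/732, 55/732)
j=6 picked index 6: u0 ∈ [-1/122, 9/122)
j=7 picked index 7: u0 ∈ [-7/732, 41/732)
j=8 picked index 8: u0 ∈ [-5/183, 13/183)
j=9 picked index 9: u0 ∈ [-3/244, 21/244)
j=10 picked index 10: u0 ∈ [1/366, 55/366)
j=11 picked index 10: u0 ∈ [-59/732, 49/732)
intersection: [2/183, 11/366)

2/183 11/366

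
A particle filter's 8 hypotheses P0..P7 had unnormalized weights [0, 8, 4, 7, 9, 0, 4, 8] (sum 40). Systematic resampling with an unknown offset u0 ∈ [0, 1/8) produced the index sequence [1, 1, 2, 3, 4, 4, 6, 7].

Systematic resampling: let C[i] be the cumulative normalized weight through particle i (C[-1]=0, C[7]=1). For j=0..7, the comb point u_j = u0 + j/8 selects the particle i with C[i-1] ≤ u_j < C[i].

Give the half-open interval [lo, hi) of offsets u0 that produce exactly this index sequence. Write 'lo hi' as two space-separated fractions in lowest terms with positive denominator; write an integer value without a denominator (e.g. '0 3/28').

C = [0, 1/5, 3/10, 19/40, 7/10, 7/10, 4/5, 1]
j=0 picked index 1: u0 ∈ [0, 1/5)
j=1 picked index 1: u0 ∈ [-1/8, 3/40)
j=2 picked index 2: u0 ∈ [-1/20, 1/20)
j=3 picked index 3: u0 ∈ [-3/40, 1/10)
j=4 picked index 4: u0 ∈ [-1/40, 1/5)
j=5 picked index 4: u0 ∈ [-3/20, 3/40)
j=6 picked index 6: u0 ∈ [-1/20, 1/20)
j=7 picked index 7: u0 ∈ [-3/40, 1/8)
intersection: [0, 1/20)

0 1/20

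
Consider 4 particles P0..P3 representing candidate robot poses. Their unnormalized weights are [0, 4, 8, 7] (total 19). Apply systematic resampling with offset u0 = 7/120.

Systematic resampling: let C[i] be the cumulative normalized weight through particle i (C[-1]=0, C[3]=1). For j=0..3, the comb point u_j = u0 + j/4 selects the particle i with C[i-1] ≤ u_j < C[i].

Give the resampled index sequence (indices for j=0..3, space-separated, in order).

C = [0, 4/19, 12/19, 1]
j=0: u_0=7/120 ∈ [0, 4/19) → index 1
j=1: u_1=37/120 ∈ [4/19, 12/19) → index 2
j=2: u_2=67/120 ∈ [4/19, 12/19) → index 2
j=3: u_3=97/120 ∈ [12/19, 1) → index 3

1 2 2 3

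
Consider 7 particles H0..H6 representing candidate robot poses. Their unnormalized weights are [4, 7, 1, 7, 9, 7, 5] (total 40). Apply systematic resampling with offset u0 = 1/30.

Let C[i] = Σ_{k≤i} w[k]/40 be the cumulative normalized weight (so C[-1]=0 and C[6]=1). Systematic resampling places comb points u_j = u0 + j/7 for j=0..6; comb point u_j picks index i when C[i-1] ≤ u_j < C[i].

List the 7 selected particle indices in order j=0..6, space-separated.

0 1 3 3 4 5 6

C = [1/10, 11/40, 3/10, 19/40, 7/10, 7/8, 1]
j=0: u_0=1/30 ∈ [0, 1/10) → index 0
j=1: u_1=37/210 ∈ [1/10, 11/40) → index 1
j=2: u_2=67/210 ∈ [3/10, 19/40) → index 3
j=3: u_3=97/210 ∈ [3/10, 19/40) → index 3
j=4: u_4=127/210 ∈ [19/40, 7/10) → index 4
j=5: u_5=157/210 ∈ [7/10, 7/8) → index 5
j=6: u_6=187/210 ∈ [7/8, 1) → index 6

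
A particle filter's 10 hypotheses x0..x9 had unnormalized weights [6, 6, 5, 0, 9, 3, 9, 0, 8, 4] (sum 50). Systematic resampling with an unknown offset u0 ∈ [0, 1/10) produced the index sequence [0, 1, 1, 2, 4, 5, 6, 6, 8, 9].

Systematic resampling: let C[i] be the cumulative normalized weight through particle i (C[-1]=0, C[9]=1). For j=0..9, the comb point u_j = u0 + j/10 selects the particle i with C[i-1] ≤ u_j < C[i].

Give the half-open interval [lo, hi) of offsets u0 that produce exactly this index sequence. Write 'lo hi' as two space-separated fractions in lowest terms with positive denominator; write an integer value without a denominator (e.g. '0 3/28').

C = [3/25, 6/25, 17/50, 17/50, 13/25, 29/50, 19/25, 19/25, 23/25, 1]
j=0 picked index 0: u0 ∈ [0, 3/25)
j=1 picked index 1: u0 ∈ [1/50, 7/50)
j=2 picked index 1: u0 ∈ [-2/25, 1/25)
j=3 picked index 2: u0 ∈ [-3/50, 1/25)
j=4 picked index 4: u0 ∈ [-3/50, 3/25)
j=5 picked index 5: u0 ∈ [1/50, 2/25)
j=6 picked index 6: u0 ∈ [-1/50, 4/25)
j=7 picked index 6: u0 ∈ [-3/25, 3/50)
j=8 picked index 8: u0 ∈ [-1/25, 3/25)
j=9 picked index 9: u0 ∈ [1/50, 1/10)
intersection: [1/50, 1/25)

1/50 1/25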